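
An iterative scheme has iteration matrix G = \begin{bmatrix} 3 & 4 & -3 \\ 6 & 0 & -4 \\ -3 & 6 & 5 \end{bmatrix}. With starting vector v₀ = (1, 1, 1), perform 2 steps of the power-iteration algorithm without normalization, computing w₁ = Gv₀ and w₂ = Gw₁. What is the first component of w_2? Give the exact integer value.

w1 = Gv₀ = (3·1 + 4·1 + (-3)·1; 6·1 + 0·1 + (-4)·1; (-3)·1 + 6·1 + 5·1) = (4, 2, 8)
w2 = Gw1 = (3·4 + 4·2 + (-3)·8; 6·4 + 0·2 + (-4)·8; (-3)·4 + 6·2 + 5·8) = (-4, -8, 40)
The requested component of w2 is -4.

-4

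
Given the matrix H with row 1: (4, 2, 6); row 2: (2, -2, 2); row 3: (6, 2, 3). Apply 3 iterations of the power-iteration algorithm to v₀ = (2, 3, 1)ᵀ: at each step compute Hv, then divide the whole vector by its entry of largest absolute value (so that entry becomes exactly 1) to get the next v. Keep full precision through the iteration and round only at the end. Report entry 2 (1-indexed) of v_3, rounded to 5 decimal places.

0.29434

Hv0 = (20.000000, 0.000000, 21.000000); divide by 21.000000 → v1 = (0.952381, 0.000000, 1.000000)
Hv1 = (9.809524, 3.904762, 8.714286); divide by 9.809524 → v2 = (1.000000, 0.398058, 0.888350)
Hv2 = (10.126214, 2.980583, 9.461165); divide by 10.126214 → v3 = (1.000000, 0.294343, 0.934324)
Requested entry of v3: 614/2086 = 0.29434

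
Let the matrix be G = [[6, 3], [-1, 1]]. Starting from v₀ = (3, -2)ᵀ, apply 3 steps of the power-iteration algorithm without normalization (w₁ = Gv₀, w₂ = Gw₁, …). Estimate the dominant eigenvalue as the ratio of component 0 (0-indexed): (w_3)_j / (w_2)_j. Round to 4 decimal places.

λ ≈ 5.1053

w1 = Gv₀ = (6·3 + 3·(-2); (-1)·3 + 1·(-2)) = (12, -5)
w2 = Gw1 = (6·12 + 3·(-5); (-1)·12 + 1·(-5)) = (57, -17)
w3 = Gw2 = (291, -74)
Ratio at component: 291 / 57 = 5.1053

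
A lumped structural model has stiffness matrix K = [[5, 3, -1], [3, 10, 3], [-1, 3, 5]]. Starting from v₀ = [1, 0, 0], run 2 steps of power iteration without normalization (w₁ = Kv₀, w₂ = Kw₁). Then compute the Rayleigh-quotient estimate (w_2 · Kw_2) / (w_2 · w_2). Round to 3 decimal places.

λ ≈ 10.839

w1 = Kv₀ = (5, 3, -1)
w2 = Kw1 = (35, 42, -1)
Kw2 = (302, 522, 86)
w2·Kw2 = 35·302 + 42·522 + (-1)·86 = 32408; w2·w2 = 35·35 + 42·42 + (-1)·(-1) = 2990
λ ≈ 32408/2990 = 10.839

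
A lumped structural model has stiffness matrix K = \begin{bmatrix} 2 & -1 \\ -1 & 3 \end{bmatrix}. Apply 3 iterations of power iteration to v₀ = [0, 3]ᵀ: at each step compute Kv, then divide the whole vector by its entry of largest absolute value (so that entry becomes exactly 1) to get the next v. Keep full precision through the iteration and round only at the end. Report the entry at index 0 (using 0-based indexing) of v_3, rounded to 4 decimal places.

Kv0 = (-3.00000, 9.00000); divide by 9.00000 → v1 = (-0.33333, 1.00000)
Kv1 = (-1.66667, 3.33333); divide by 3.33333 → v2 = (-0.50000, 1.00000)
Kv2 = (-2.00000, 3.50000); divide by 3.50000 → v3 = (-0.57143, 1.00000)
Requested entry of v3: -60/105 = -0.5714

-0.5714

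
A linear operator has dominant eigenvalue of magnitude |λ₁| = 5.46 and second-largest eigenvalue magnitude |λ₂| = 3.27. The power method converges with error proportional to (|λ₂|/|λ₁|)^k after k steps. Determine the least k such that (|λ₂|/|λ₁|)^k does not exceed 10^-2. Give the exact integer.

|λ₂/λ₁| = 3.27/5.46 = 0.59890
Need k ≥ ln(10^-2) / ln(0.59890) = -4.6052 / -0.5127 ≈ 8.983
Smallest integer k satisfying the bound: 9

9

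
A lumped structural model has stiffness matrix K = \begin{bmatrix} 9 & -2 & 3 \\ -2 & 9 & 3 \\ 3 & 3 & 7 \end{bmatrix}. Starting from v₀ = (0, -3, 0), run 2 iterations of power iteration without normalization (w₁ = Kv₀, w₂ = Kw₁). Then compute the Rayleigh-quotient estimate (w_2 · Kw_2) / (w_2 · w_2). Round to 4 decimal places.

λ ≈ 11.0750

w1 = Kv₀ = (6, -27, -9)
w2 = Kw1 = (81, -282, -126)
Kw2 = (915, -3078, -1485)
w2·Kw2 = 81·915 + (-282)·(-3078) + (-126)·(-1485) = 1129221; w2·w2 = 81·81 + (-282)·(-282) + (-126)·(-126) = 101961
λ ≈ 1129221/101961 = 11.0750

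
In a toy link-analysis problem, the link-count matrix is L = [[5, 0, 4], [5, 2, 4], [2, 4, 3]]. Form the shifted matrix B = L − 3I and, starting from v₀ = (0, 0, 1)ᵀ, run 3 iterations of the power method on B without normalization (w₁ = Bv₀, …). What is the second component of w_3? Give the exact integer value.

B = L − 3I has rows (2, 0, 4); (5, -1, 4); (2, 4, 0)
w1 = Bv₀ = (4, 4, 0)
w2 = Bw1 = (8, 16, 24)
w3 = Bw2 = (112, 120, 80)
Requested component of w3: 120

120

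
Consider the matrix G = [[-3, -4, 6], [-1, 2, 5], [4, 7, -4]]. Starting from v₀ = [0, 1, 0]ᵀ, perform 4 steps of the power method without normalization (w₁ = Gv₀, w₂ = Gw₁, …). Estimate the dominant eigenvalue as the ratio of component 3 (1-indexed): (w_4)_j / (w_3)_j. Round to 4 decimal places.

w1 = Gv₀ = (-4, 2, 7)
w2 = Gw1 = (46, 43, -30)
w3 = Gw2 = (-490, -110, 605)
w4 = Gw3 = (5540, 3295, -5150)
Ratio at component: -5150 / 605 = -8.5124

-8.5124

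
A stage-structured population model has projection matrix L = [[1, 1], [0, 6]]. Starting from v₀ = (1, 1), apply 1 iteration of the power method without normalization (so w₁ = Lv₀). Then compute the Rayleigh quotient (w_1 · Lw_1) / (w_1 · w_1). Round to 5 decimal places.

λ ≈ 5.80000

w1 = Lv₀ = (1·1 + 1·1; 0·1 + 6·1) = (2, 6)
Lw1 = (8, 36)
w1·Lw1 = 2·8 + 6·36 = 232; w1·w1 = 2·2 + 6·6 = 40
λ ≈ 232/40 = 5.80000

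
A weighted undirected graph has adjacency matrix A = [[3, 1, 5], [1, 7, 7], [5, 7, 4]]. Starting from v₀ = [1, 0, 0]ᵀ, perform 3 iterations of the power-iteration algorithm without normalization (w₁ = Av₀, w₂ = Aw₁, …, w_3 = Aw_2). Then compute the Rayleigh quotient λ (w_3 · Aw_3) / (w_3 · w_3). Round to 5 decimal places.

14.10909

w1 = Av₀ = (3, 1, 5)
w2 = Aw1 = (35, 45, 42)
w3 = Aw2 = (360, 644, 658)
Aw3 = (5014, 9474, 8940)
w3·Aw3 = 360·5014 + 644·9474 + 658·8940 = 13788816; w3·w3 = 360·360 + 644·644 + 658·658 = 977300
λ ≈ 13788816/977300 = 14.10909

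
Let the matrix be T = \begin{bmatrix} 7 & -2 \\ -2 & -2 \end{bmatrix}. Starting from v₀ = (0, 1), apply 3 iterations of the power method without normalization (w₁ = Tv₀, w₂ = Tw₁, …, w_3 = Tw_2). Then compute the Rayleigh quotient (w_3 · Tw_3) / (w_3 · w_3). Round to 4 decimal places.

w1 = Tv₀ = (7·0 + (-2)·1; (-2)·0 + (-2)·1) = (-2, -2)
w2 = Tw1 = (7·(-2) + (-2)·(-2); (-2)·(-2) + (-2)·(-2)) = (-10, 8)
w3 = Tw2 = (-86, 4)
Tw3 = (-610, 164)
w3·Tw3 = (-86)·(-610) + 4·164 = 53116; w3·w3 = (-86)·(-86) + 4·4 = 7412
λ ≈ 53116/7412 = 7.1662

7.1662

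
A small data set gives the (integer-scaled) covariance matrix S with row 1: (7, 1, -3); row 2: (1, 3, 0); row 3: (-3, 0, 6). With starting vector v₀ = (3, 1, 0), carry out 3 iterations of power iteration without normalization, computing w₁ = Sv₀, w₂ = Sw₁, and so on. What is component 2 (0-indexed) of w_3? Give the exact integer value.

-1281

w1 = Sv₀ = (22, 6, -9)
w2 = Sw1 = (187, 40, -120)
w3 = Sw2 = (1709, 307, -1281)
The requested component of w3 is -1281.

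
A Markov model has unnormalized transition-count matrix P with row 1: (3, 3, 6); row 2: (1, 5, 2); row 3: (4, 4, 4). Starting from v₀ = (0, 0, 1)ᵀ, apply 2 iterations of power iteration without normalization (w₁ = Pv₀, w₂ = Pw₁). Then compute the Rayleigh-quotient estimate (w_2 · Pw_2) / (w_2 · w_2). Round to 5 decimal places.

w1 = Pv₀ = (6, 2, 4)
w2 = Pw1 = (48, 24, 48)
Pw2 = (504, 264, 480)
w2·Pw2 = 48·504 + 24·264 + 48·480 = 53568; w2·w2 = 48·48 + 24·24 + 48·48 = 5184
λ ≈ 53568/5184 = 10.33333

λ ≈ 10.33333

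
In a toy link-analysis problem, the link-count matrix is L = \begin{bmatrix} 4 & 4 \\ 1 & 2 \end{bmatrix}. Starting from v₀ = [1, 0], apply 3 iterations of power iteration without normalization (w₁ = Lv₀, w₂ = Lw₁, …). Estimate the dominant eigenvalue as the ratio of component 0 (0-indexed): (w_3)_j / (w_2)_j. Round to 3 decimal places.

λ ≈ 5.200

w1 = Lv₀ = (4·1 + 4·0; 1·1 + 2·0) = (4, 1)
w2 = Lw1 = (4·4 + 4·1; 1·4 + 2·1) = (20, 6)
w3 = Lw2 = (104, 32)
Ratio at component: 104 / 20 = 5.200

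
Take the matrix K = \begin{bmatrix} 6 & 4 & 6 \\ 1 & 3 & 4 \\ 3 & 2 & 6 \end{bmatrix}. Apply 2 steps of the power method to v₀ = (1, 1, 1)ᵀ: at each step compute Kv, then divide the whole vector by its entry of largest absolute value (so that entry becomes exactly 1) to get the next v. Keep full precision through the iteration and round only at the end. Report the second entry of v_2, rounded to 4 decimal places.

0.4330

Kv0 = (16.00000, 8.00000, 11.00000); divide by 16.00000 → v1 = (1.00000, 0.50000, 0.68750)
Kv1 = (12.12500, 5.25000, 8.12500); divide by 12.12500 → v2 = (1.00000, 0.43299, 0.67010)
Requested entry of v2: 84/194 = 0.4330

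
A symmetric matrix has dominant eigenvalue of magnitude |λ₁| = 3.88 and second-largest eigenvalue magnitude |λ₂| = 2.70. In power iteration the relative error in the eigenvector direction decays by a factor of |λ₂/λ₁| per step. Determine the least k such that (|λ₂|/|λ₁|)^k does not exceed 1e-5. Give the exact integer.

|λ₂/λ₁| = 2.70/3.88 = 0.69588
Need k ≥ ln(1e-5) / ln(0.69588) = -11.5129 / -0.3626 ≈ 31.752
Smallest integer k satisfying the bound: 32

32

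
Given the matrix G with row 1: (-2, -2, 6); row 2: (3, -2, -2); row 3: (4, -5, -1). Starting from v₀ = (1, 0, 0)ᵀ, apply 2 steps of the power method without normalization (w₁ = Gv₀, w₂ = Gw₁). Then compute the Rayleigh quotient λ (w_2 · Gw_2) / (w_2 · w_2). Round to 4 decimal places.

λ ≈ -7.8469

w1 = Gv₀ = (-2, 3, 4)
w2 = Gw1 = (22, -20, -27)
Gw2 = (-166, 160, 215)
w2·Gw2 = 22·(-166) + (-20)·160 + (-27)·215 = -12657; w2·w2 = 22·22 + (-20)·(-20) + (-27)·(-27) = 1613
λ ≈ -12657/1613 = -7.8469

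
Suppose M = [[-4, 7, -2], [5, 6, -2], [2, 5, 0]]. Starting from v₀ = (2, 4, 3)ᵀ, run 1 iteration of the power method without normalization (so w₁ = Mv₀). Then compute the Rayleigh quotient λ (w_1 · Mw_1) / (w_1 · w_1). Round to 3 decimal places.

λ ≈ 6.838

w1 = Mv₀ = (14, 28, 24)
Mw1 = (92, 190, 168)
w1·Mw1 = 14·92 + 28·190 + 24·168 = 10640; w1·w1 = 14·14 + 28·28 + 24·24 = 1556
λ ≈ 10640/1556 = 6.838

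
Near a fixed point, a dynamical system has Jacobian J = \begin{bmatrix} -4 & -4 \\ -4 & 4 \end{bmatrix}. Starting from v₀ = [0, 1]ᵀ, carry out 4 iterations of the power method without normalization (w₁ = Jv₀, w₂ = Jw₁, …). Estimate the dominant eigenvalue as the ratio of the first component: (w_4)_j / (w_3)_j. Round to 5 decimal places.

0.00000

w1 = Jv₀ = (-4, 4)
w2 = Jw1 = (0, 32)
w3 = Jw2 = (-128, 128)
w4 = Jw3 = (0, 1024)
Ratio at component: 0 / -128 = 0.00000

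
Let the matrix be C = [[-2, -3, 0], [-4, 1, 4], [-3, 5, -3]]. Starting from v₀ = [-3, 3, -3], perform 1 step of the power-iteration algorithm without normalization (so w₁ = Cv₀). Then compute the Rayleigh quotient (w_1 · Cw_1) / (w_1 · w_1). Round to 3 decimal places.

λ ≈ -1.829

w1 = Cv₀ = ((-2)·(-3) + (-3)·3 + 0·(-3); (-4)·(-3) + 1·3 + 4·(-3); (-3)·(-3) + 5·3 + (-3)·(-3)) = (-3, 3, 33)
Cw1 = (-3, 147, -75)
w1·Cw1 = (-3)·(-3) + 3·147 + 33·(-75) = -2025; w1·w1 = (-3)·(-3) + 3·3 + 33·33 = 1107
λ ≈ -2025/1107 = -1.829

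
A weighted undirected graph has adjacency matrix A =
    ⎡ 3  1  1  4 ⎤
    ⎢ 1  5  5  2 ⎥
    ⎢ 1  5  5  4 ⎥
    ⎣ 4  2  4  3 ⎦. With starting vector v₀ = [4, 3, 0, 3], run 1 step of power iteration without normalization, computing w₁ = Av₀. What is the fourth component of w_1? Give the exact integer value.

31

w1 = Av₀ = (3·4 + 1·3 + 1·0 + 4·3; 1·4 + 5·3 + 5·0 + 2·3; 1·4 + 5·3 + 5·0 + 4·3; 4·4 + 2·3 + 4·0 + 3·3) = (27, 25, 31, 31)
The requested component of w1 is 31.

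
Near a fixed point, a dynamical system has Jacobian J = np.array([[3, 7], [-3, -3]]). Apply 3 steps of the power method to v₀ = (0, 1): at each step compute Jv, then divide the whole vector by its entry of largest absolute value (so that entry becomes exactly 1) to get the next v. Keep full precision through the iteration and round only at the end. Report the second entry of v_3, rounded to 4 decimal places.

Jv0 = (7.00000, -3.00000); divide by 7.00000 → v1 = (1.00000, -0.42857)
Jv1 = (0.00000, -1.71429); divide by -1.71429 → v2 = (0.00000, 1.00000)
Jv2 = (7.00000, -3.00000); divide by 7.00000 → v3 = (1.00000, -0.42857)
Requested entry of v3: 36/-84 = -0.4286

-0.4286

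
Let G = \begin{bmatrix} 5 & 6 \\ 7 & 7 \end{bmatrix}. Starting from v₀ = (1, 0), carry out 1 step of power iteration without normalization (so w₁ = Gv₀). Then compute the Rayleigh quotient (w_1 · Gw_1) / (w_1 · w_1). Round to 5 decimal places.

12.47297

w1 = Gv₀ = (5·1 + 6·0; 7·1 + 7·0) = (5, 7)
Gw1 = (67, 84)
w1·Gw1 = 5·67 + 7·84 = 923; w1·w1 = 5·5 + 7·7 = 74
λ ≈ 923/74 = 12.47297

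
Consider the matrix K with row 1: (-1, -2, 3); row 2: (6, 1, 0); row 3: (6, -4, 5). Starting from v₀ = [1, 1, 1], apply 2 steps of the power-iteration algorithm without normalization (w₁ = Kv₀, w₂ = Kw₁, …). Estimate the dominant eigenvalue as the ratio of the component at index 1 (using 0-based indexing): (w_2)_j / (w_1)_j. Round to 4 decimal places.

w1 = Kv₀ = ((-1)·1 + (-2)·1 + 3·1; 6·1 + 1·1 + 0·1; 6·1 + (-4)·1 + 5·1) = (0, 7, 7)
w2 = Kw1 = ((-1)·0 + (-2)·7 + 3·7; 6·0 + 1·7 + 0·7; 6·0 + (-4)·7 + 5·7) = (7, 7, 7)
Ratio at component: 7 / 7 = 1.0000

1.0000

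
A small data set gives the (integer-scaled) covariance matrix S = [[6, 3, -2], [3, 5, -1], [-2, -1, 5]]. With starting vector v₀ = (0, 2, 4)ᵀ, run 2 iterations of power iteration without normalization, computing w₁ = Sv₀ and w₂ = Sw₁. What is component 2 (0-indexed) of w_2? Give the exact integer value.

88

w1 = Sv₀ = (6·0 + 3·2 + (-2)·4; 3·0 + 5·2 + (-1)·4; (-2)·0 + (-1)·2 + 5·4) = (-2, 6, 18)
w2 = Sw1 = (6·(-2) + 3·6 + (-2)·18; 3·(-2) + 5·6 + (-1)·18; (-2)·(-2) + (-1)·6 + 5·18) = (-30, 6, 88)
The requested component of w2 is 88.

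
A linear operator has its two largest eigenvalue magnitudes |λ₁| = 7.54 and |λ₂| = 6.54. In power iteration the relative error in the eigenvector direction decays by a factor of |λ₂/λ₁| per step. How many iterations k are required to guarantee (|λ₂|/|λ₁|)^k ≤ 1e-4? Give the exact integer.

|λ₂/λ₁| = 6.54/7.54 = 0.86737
Need k ≥ ln(1e-4) / ln(0.86737) = -9.2103 / -0.1423 ≈ 64.732
Smallest integer k satisfying the bound: 65

65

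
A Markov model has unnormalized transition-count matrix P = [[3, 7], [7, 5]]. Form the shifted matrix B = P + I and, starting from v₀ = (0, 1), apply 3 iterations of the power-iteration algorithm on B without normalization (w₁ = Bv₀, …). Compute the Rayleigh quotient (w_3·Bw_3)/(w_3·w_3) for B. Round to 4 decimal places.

μ ≈ 12.0708

B = P + I has rows (4, 7); (7, 6)
w1 = Bv₀ = (4·0 + 7·1; 7·0 + 6·1) = (7, 6)
w2 = Bw1 = (4·7 + 7·6; 7·7 + 6·6) = (70, 85)
w3 = Bw2 = (875, 1000)
Bw3 = (10500, 12125)
w3·Bw3 = 21312500; w3·w3 = 1765625; μ ≈ 21312500/1765625 = 12.0708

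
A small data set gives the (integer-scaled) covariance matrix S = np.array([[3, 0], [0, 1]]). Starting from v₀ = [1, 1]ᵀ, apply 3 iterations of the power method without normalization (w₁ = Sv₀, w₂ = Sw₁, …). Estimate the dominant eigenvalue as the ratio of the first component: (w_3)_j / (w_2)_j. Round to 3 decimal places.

w1 = Sv₀ = (3·1 + 0·1; 0·1 + 1·1) = (3, 1)
w2 = Sw1 = (3·3 + 0·1; 0·3 + 1·1) = (9, 1)
w3 = Sw2 = (27, 1)
Ratio at component: 27 / 9 = 3.000

3.000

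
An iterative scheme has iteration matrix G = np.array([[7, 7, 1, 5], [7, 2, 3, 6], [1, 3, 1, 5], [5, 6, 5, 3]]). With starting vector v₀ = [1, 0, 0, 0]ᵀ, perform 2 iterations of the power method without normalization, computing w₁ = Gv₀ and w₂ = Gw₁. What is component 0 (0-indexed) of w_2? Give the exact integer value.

124

w1 = Gv₀ = (7·1 + 7·0 + 1·0 + 5·0; 7·1 + 2·0 + 3·0 + 6·0; 1·1 + 3·0 + 1·0 + 5·0; 5·1 + 6·0 + 5·0 + 3·0) = (7, 7, 1, 5)
w2 = Gw1 = (7·7 + 7·7 + 1·1 + 5·5; 7·7 + 2·7 + 3·1 + 6·5; 1·7 + 3·7 + 1·1 + 5·5; 5·7 + 6·7 + 5·1 + 3·5) = (124, 96, 54, 97)
The requested component of w2 is 124.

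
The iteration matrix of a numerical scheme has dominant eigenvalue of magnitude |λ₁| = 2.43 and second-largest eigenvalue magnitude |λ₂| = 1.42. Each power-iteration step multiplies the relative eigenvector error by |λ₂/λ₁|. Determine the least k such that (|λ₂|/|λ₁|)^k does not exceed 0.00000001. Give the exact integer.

35

|λ₂/λ₁| = 1.42/2.43 = 0.58436
Need k ≥ ln(0.00000001) / ln(0.58436) = -18.4207 / -0.5372 ≈ 34.288
Smallest integer k satisfying the bound: 35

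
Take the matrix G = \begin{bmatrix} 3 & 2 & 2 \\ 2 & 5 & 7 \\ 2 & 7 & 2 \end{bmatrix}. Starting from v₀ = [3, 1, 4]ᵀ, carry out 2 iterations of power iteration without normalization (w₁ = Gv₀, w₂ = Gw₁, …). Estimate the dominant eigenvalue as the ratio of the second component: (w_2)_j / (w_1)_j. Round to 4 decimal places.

w1 = Gv₀ = (3·3 + 2·1 + 2·4; 2·3 + 5·1 + 7·4; 2·3 + 7·1 + 2·4) = (19, 39, 21)
w2 = Gw1 = (3·19 + 2·39 + 2·21; 2·19 + 5·39 + 7·21; 2·19 + 7·39 + 2·21) = (177, 380, 353)
Ratio at component: 380 / 39 = 9.7436

λ ≈ 9.7436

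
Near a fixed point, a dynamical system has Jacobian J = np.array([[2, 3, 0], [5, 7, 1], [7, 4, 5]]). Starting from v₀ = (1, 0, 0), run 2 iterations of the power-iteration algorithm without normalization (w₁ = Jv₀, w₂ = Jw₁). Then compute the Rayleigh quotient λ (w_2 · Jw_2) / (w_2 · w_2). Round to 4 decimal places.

w1 = Jv₀ = (2·1 + 3·0 + 0·0; 5·1 + 7·0 + 1·0; 7·1 + 4·0 + 5·0) = (2, 5, 7)
w2 = Jw1 = (2·2 + 3·5 + 0·7; 5·2 + 7·5 + 1·7; 7·2 + 4·5 + 5·7) = (19, 52, 69)
Jw2 = (194, 528, 686)
w2·Jw2 = 19·194 + 52·528 + 69·686 = 78476; w2·w2 = 19·19 + 52·52 + 69·69 = 7826
λ ≈ 78476/7826 = 10.0276

λ ≈ 10.0276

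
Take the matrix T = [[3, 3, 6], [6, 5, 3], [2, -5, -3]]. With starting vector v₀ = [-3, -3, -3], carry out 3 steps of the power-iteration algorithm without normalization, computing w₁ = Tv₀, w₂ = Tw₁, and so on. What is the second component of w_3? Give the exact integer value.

w1 = Tv₀ = (3·(-3) + 3·(-3) + 6·(-3); 6·(-3) + 5·(-3) + 3·(-3); 2·(-3) + (-5)·(-3) + (-3)·(-3)) = (-36, -42, 18)
w2 = Tw1 = (3·(-36) + 3·(-42) + 6·18; 6·(-36) + 5·(-42) + 3·18; 2·(-36) + (-5)·(-42) + (-3)·18) = (-126, -372, 84)
w3 = Tw2 = (-990, -2364, 1356)
The requested component of w3 is -2364.

-2364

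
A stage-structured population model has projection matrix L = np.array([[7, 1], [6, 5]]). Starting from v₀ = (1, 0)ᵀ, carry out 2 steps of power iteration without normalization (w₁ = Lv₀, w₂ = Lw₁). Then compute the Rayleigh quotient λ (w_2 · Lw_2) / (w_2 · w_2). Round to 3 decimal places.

λ ≈ 9.114

w1 = Lv₀ = (7, 6)
w2 = Lw1 = (55, 72)
Lw2 = (457, 690)
w2·Lw2 = 55·457 + 72·690 = 74815; w2·w2 = 55·55 + 72·72 = 8209
λ ≈ 74815/8209 = 9.114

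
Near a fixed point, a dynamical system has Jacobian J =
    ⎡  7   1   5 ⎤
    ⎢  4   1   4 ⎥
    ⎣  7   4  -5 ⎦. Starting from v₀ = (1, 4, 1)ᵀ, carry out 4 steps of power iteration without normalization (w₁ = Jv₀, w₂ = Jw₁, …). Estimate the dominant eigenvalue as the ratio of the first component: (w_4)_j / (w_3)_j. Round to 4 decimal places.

w1 = Jv₀ = (7·1 + 1·4 + 5·1; 4·1 + 1·4 + 4·1; 7·1 + 4·4 + (-5)·1) = (16, 12, 18)
w2 = Jw1 = (7·16 + 1·12 + 5·18; 4·16 + 1·12 + 4·18; 7·16 + 4·12 + (-5)·18) = (214, 148, 70)
w3 = Jw2 = (1996, 1284, 1740)
w4 = Jw3 = (23956, 16228, 10408)
Ratio at component: 23956 / 1996 = 12.0020

λ ≈ 12.0020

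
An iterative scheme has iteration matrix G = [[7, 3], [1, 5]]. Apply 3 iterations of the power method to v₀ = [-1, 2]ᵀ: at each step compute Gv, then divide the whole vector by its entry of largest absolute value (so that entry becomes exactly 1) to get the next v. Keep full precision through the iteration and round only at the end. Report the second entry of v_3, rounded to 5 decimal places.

0.88235

Gv0 = (-1.000000, 9.000000); divide by 9.000000 → v1 = (-0.111111, 1.000000)
Gv1 = (2.222222, 4.888889); divide by 4.888889 → v2 = (0.454545, 1.000000)
Gv2 = (6.181818, 5.454545); divide by 6.181818 → v3 = (1.000000, 0.882353)
Requested entry of v3: 240/272 = 0.88235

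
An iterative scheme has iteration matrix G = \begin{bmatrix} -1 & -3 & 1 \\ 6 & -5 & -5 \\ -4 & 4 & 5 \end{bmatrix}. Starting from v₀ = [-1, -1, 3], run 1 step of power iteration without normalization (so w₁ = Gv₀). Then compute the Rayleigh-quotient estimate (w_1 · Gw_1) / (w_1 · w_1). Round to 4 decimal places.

w1 = Gv₀ = (7, -16, 15)
Gw1 = (56, 47, -17)
w1·Gw1 = 7·56 + (-16)·47 + 15·(-17) = -615; w1·w1 = 7·7 + (-16)·(-16) + 15·15 = 530
λ ≈ -615/530 = -1.1604

λ ≈ -1.1604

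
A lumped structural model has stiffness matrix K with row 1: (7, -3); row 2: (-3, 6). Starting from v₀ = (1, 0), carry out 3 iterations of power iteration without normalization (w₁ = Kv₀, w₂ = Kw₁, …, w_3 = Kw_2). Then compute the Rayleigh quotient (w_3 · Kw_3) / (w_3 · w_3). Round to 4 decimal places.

λ ≈ 9.5315

w1 = Kv₀ = (7·1 + (-3)·0; (-3)·1 + 6·0) = (7, -3)
w2 = Kw1 = (7·7 + (-3)·(-3); (-3)·7 + 6·(-3)) = (58, -39)
w3 = Kw2 = (523, -408)
Kw3 = (4885, -4017)
w3·Kw3 = 523·4885 + (-408)·(-4017) = 4193791; w3·w3 = 523·523 + (-408)·(-408) = 439993
λ ≈ 4193791/439993 = 9.5315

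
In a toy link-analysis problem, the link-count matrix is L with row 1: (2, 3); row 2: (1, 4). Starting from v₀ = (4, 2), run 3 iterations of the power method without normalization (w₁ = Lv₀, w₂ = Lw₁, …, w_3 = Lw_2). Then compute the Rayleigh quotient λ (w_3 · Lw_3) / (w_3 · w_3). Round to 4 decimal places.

4.9936

w1 = Lv₀ = (2·4 + 3·2; 1·4 + 4·2) = (14, 12)
w2 = Lw1 = (2·14 + 3·12; 1·14 + 4·12) = (64, 62)
w3 = Lw2 = (314, 312)
Lw3 = (1564, 1562)
w3·Lw3 = 314·1564 + 312·1562 = 978440; w3·w3 = 314·314 + 312·312 = 195940
λ ≈ 978440/195940 = 4.9936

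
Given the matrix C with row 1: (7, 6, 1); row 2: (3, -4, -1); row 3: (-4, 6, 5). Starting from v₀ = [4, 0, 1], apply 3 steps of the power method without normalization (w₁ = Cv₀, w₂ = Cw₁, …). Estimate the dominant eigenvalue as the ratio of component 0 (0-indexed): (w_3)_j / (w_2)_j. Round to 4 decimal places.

w1 = Cv₀ = (29, 11, -11)
w2 = Cw1 = (258, 54, -105)
w3 = Cw2 = (2025, 663, -1233)
Ratio at component: 2025 / 258 = 7.8488

7.8488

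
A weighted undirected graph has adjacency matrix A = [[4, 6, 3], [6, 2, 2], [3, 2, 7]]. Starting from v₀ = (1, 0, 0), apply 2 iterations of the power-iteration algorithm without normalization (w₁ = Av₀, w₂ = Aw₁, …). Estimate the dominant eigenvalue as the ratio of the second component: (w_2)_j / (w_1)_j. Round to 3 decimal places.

w1 = Av₀ = (4, 6, 3)
w2 = Aw1 = (61, 42, 45)
Ratio at component: 42 / 6 = 7.000

7.000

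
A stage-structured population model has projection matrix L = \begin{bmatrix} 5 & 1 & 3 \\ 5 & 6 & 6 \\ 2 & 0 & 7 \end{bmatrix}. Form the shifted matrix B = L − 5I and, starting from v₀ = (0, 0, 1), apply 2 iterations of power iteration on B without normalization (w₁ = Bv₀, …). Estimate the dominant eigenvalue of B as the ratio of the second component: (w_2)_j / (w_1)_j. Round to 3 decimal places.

μ ≈ 5.500

B = L − 5I has rows (0, 1, 3); (5, 1, 6); (2, 0, 2)
w1 = Bv₀ = (0·0 + 1·0 + 3·1; 5·0 + 1·0 + 6·1; 2·0 + 0·0 + 2·1) = (3, 6, 2)
w2 = Bw1 = (0·3 + 1·6 + 3·2; 5·3 + 1·6 + 6·2; 2·3 + 0·6 + 2·2) = (12, 33, 10)
Ratio: 33/6 = 5.500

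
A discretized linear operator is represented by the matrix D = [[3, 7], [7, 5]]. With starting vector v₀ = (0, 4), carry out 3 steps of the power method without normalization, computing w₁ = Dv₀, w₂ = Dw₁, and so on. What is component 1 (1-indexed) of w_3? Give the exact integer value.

w1 = Dv₀ = (3·0 + 7·4; 7·0 + 5·4) = (28, 20)
w2 = Dw1 = (3·28 + 7·20; 7·28 + 5·20) = (224, 296)
w3 = Dw2 = (2744, 3048)
The requested component of w3 is 2744.

2744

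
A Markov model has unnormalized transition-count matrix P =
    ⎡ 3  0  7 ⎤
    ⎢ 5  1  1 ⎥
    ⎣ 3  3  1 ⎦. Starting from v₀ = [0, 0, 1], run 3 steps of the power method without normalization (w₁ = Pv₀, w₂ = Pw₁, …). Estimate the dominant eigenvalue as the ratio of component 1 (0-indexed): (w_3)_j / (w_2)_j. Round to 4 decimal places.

λ ≈ 5.4595

w1 = Pv₀ = (7, 1, 1)
w2 = Pw1 = (28, 37, 25)
w3 = Pw2 = (259, 202, 220)
Ratio at component: 202 / 37 = 5.4595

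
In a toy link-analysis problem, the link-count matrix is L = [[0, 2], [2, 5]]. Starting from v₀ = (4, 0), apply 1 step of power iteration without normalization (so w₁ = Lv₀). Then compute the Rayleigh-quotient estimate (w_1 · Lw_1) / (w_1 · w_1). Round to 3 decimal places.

λ ≈ 5.000

w1 = Lv₀ = (0, 8)
Lw1 = (16, 40)
w1·Lw1 = 0·16 + 8·40 = 320; w1·w1 = 0·0 + 8·8 = 64
λ ≈ 320/64 = 5.000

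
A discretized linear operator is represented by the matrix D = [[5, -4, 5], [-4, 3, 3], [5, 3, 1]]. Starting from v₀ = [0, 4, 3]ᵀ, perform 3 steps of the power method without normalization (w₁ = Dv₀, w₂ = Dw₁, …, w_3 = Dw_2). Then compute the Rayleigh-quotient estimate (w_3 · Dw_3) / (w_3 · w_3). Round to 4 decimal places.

5.5192

w1 = Dv₀ = (5·0 + (-4)·4 + 5·3; (-4)·0 + 3·4 + 3·3; 5·0 + 3·4 + 1·3) = (-1, 21, 15)
w2 = Dw1 = (5·(-1) + (-4)·21 + 5·15; (-4)·(-1) + 3·21 + 3·15; 5·(-1) + 3·21 + 1·15) = (-14, 112, 73)
w3 = Dw2 = (-153, 611, 339)
Dw3 = (-1514, 3462, 1407)
w3·Dw3 = (-153)·(-1514) + 611·3462 + 339·1407 = 2823897; w3·w3 = (-153)·(-153) + 611·611 + 339·339 = 511651
λ ≈ 2823897/511651 = 5.5192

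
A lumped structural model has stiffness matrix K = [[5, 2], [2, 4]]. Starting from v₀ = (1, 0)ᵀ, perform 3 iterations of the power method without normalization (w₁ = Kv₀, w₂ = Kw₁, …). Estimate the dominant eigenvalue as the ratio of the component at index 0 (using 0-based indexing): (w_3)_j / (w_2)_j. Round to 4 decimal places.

6.2414

w1 = Kv₀ = (5·1 + 2·0; 2·1 + 4·0) = (5, 2)
w2 = Kw1 = (5·5 + 2·2; 2·5 + 4·2) = (29, 18)
w3 = Kw2 = (181, 130)
Ratio at component: 181 / 29 = 6.2414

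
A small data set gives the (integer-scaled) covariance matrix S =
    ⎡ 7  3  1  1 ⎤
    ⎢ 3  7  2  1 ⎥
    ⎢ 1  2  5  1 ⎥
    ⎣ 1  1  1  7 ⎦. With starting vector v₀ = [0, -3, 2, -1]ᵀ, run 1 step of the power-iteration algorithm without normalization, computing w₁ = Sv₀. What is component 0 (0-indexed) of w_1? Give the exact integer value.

w1 = Sv₀ = (7·0 + 3·(-3) + 1·2 + 1·(-1); 3·0 + 7·(-3) + 2·2 + 1·(-1); 1·0 + 2·(-3) + 5·2 + 1·(-1); 1·0 + 1·(-3) + 1·2 + 7·(-1)) = (-8, -18, 3, -8)
The requested component of w1 is -8.

-8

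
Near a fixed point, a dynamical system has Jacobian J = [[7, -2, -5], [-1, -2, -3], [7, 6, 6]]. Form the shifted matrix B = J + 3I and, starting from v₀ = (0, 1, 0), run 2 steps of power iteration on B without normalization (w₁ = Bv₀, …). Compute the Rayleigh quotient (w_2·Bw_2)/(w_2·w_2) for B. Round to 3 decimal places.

B = J + 3I has rows (10, -2, -5); (-1, 1, -3); (7, 6, 9)
w1 = Bv₀ = (-2, 1, 6)
w2 = Bw1 = (-52, -15, 46)
Bw2 = (-720, -101, -40)
w2·Bw2 = 37115; w2·w2 = 5045; μ ≈ 37115/5045 = 7.357

7.357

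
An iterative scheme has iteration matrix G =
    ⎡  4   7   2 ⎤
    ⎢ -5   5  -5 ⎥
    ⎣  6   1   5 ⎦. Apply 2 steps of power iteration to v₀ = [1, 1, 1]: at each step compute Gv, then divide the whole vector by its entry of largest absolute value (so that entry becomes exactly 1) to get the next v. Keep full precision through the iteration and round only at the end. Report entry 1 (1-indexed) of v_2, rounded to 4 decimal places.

-0.2733

Gv0 = (13.00000, -5.00000, 12.00000); divide by 13.00000 → v1 = (1.00000, -0.38462, 0.92308)
Gv1 = (3.15385, -11.53846, 10.23077); divide by -11.53846 → v2 = (-0.27333, 1.00000, -0.88667)
Requested entry of v2: 41/-150 = -0.2733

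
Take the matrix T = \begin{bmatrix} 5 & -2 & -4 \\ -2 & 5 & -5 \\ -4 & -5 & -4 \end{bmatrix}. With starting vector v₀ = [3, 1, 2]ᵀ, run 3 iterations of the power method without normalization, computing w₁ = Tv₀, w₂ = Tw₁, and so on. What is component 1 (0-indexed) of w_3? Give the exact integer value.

-669

w1 = Tv₀ = (5, -11, -25)
w2 = Tw1 = (147, 60, 135)
w3 = Tw2 = (75, -669, -1428)
The requested component of w3 is -669.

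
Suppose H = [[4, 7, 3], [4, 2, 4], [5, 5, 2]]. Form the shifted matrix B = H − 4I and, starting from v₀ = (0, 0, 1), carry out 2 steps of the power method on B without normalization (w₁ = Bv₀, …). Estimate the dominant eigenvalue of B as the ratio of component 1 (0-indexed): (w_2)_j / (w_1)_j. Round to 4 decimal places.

B = H − 4I has rows (0, 7, 3); (4, -2, 4); (5, 5, -2)
w1 = Bv₀ = (0·0 + 7·0 + 3·1; 4·0 + (-2)·0 + 4·1; 5·0 + 5·0 + (-2)·1) = (3, 4, -2)
w2 = Bw1 = (0·3 + 7·4 + 3·(-2); 4·3 + (-2)·4 + 4·(-2); 5·3 + 5·4 + (-2)·(-2)) = (22, -4, 39)
Ratio: -4/4 = -1.0000

μ ≈ -1.0000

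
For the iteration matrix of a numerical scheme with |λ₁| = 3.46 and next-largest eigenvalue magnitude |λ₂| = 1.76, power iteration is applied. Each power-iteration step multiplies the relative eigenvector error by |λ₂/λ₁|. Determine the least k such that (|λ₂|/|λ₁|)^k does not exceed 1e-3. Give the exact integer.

11

|λ₂/λ₁| = 1.76/3.46 = 0.50867
Need k ≥ ln(1e-3) / ln(0.50867) = -6.9078 / -0.6760 ≈ 10.219
Smallest integer k satisfying the bound: 11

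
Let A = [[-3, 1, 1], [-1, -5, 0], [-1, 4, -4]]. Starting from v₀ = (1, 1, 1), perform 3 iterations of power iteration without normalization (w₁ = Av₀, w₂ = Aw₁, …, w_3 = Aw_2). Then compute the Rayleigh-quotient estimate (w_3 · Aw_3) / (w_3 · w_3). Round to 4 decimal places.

w1 = Av₀ = (-1, -6, -1)
w2 = Aw1 = (-4, 31, -19)
w3 = Aw2 = (24, -151, 204)
Aw3 = (-19, 731, -1444)
w3·Aw3 = 24·(-19) + (-151)·731 + 204·(-1444) = -405413; w3·w3 = 24·24 + (-151)·(-151) + 204·204 = 64993
λ ≈ -405413/64993 = -6.2378

λ ≈ -6.2378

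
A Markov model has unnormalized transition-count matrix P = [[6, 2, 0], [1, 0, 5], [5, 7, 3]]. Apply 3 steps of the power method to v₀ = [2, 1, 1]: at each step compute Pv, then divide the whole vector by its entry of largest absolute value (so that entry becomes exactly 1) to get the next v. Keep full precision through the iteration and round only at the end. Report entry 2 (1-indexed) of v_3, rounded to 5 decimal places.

Pv0 = (14.000000, 7.000000, 20.000000); divide by 20.000000 → v1 = (0.700000, 0.350000, 1.000000)
Pv1 = (4.900000, 5.700000, 8.950000); divide by 8.950000 → v2 = (0.547486, 0.636872, 1.000000)
Pv2 = (4.558659, 5.547486, 10.195531); divide by 10.195531 → v3 = (0.447123, 0.544110, 1.000000)
Requested entry of v3: 993/1825 = 0.54411

0.54411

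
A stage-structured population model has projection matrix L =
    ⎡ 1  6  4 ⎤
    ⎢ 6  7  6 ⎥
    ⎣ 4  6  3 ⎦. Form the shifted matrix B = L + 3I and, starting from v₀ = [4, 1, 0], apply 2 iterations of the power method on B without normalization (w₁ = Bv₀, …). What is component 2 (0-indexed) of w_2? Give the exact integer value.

424

B = L + 3I has rows (4, 6, 4); (6, 10, 6); (4, 6, 6)
w1 = Bv₀ = (4·4 + 6·1 + 4·0; 6·4 + 10·1 + 6·0; 4·4 + 6·1 + 6·0) = (22, 34, 22)
w2 = Bw1 = (4·22 + 6·34 + 4·22; 6·22 + 10·34 + 6·22; 4·22 + 6·34 + 6·22) = (380, 604, 424)
Requested component of w2: 424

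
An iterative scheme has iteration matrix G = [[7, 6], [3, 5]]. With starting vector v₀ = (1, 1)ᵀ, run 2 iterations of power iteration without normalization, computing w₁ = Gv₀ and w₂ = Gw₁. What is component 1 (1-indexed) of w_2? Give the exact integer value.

w1 = Gv₀ = (13, 8)
w2 = Gw1 = (139, 79)
The requested component of w2 is 139.

139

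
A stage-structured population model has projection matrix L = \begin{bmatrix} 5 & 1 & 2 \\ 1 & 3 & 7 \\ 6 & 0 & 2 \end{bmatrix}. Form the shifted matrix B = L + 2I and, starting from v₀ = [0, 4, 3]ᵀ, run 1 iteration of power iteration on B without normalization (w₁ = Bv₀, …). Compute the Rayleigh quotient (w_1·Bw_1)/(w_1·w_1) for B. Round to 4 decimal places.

7.7429

B = L + 2I has rows (7, 1, 2); (1, 5, 7); (6, 0, 4)
w1 = Bv₀ = (7·0 + 1·4 + 2·3; 1·0 + 5·4 + 7·3; 6·0 + 0·4 + 4·3) = (10, 41, 12)
Bw1 = (135, 299, 108)
w1·Bw1 = 14905; w1·w1 = 1925; μ ≈ 14905/1925 = 7.7429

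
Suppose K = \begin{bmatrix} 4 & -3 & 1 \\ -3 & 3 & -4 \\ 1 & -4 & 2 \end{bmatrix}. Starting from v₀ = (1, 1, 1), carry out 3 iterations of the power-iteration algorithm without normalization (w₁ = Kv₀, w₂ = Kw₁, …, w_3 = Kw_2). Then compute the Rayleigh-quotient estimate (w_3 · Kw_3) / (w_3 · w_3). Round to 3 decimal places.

8.463

w1 = Kv₀ = (4·1 + (-3)·1 + 1·1; (-3)·1 + 3·1 + (-4)·1; 1·1 + (-4)·1 + 2·1) = (2, -4, -1)
w2 = Kw1 = (4·2 + (-3)·(-4) + 1·(-1); (-3)·2 + 3·(-4) + (-4)·(-1); 1·2 + (-4)·(-4) + 2·(-1)) = (19, -14, 16)
w3 = Kw2 = (134, -163, 107)
Kw3 = (1132, -1319, 1000)
w3·Kw3 = 134·1132 + (-163)·(-1319) + 107·1000 = 473685; w3·w3 = 134·134 + (-163)·(-163) + 107·107 = 55974
λ ≈ 473685/55974 = 8.463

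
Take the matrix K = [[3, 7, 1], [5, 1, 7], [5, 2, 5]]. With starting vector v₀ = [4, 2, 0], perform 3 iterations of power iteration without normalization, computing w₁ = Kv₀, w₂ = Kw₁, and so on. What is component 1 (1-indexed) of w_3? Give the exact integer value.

w1 = Kv₀ = (3·4 + 7·2 + 1·0; 5·4 + 1·2 + 7·0; 5·4 + 2·2 + 5·0) = (26, 22, 24)
w2 = Kw1 = (3·26 + 7·22 + 1·24; 5·26 + 1·22 + 7·24; 5·26 + 2·22 + 5·24) = (256, 320, 294)
w3 = Kw2 = (3302, 3658, 3390)
The requested component of w3 is 3302.

3302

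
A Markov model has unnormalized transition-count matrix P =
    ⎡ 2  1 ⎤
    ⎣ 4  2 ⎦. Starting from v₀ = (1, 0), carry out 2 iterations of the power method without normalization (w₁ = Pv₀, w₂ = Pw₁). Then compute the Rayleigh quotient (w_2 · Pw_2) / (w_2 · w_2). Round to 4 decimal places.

4.0000

w1 = Pv₀ = (2, 4)
w2 = Pw1 = (8, 16)
Pw2 = (32, 64)
w2·Pw2 = 8·32 + 16·64 = 1280; w2·w2 = 8·8 + 16·16 = 320
λ ≈ 1280/320 = 4.0000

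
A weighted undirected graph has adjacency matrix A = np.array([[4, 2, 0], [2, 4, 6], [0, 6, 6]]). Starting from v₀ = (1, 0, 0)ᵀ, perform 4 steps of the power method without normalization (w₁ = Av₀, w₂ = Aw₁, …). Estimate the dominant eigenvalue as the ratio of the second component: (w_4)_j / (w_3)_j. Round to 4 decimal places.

w1 = Av₀ = (4·1 + 2·0 + 0·0; 2·1 + 4·0 + 6·0; 0·1 + 6·0 + 6·0) = (4, 2, 0)
w2 = Aw1 = (4·4 + 2·2 + 0·0; 2·4 + 4·2 + 6·0; 0·4 + 6·2 + 6·0) = (20, 16, 12)
w3 = Aw2 = (112, 176, 168)
w4 = Aw3 = (800, 1936, 2064)
Ratio at component: 1936 / 176 = 11.0000

11.0000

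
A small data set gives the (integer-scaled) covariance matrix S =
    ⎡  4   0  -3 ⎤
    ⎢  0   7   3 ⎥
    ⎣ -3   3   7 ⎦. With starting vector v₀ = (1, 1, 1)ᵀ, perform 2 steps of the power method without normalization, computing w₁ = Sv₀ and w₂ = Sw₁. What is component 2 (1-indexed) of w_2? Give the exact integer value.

91

w1 = Sv₀ = (4·1 + 0·1 + (-3)·1; 0·1 + 7·1 + 3·1; (-3)·1 + 3·1 + 7·1) = (1, 10, 7)
w2 = Sw1 = (4·1 + 0·10 + (-3)·7; 0·1 + 7·10 + 3·7; (-3)·1 + 3·10 + 7·7) = (-17, 91, 76)
The requested component of w2 is 91.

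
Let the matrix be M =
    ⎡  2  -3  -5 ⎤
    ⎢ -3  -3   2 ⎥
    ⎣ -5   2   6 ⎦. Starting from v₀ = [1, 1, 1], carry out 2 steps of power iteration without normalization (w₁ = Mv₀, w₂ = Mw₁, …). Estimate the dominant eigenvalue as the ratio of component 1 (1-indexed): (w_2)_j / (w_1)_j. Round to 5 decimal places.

2.50000

w1 = Mv₀ = (2·1 + (-3)·1 + (-5)·1; (-3)·1 + (-3)·1 + 2·1; (-5)·1 + 2·1 + 6·1) = (-6, -4, 3)
w2 = Mw1 = (2·(-6) + (-3)·(-4) + (-5)·3; (-3)·(-6) + (-3)·(-4) + 2·3; (-5)·(-6) + 2·(-4) + 6·3) = (-15, 36, 40)
Ratio at component: -15 / -6 = 2.50000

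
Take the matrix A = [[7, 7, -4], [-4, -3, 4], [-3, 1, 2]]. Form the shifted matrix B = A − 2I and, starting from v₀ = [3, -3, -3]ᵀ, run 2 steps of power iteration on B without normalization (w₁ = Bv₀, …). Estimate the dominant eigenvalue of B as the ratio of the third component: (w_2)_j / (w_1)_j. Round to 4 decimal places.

μ ≈ 2.2500

B = A − 2I has rows (5, 7, -4); (-4, -5, 4); (-3, 1, 0)
w1 = Bv₀ = (6, -9, -12)
w2 = Bw1 = (15, -27, -27)
Ratio: -27/-12 = 2.2500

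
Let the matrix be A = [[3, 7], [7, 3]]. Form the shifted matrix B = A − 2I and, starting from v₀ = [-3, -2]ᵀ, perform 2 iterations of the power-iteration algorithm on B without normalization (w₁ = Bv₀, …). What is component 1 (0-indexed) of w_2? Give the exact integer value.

B = A − 2I has rows (1, 7); (7, 1)
w1 = Bv₀ = (-17, -23)
w2 = Bw1 = (-178, -142)
Requested component of w2: -142

-142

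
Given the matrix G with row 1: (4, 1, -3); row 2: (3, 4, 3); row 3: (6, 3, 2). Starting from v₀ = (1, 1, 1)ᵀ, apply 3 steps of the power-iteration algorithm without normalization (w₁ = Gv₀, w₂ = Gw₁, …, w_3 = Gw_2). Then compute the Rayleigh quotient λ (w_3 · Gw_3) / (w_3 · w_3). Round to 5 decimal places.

λ ≈ 4.46755

w1 = Gv₀ = (4·1 + 1·1 + (-3)·1; 3·1 + 4·1 + 3·1; 6·1 + 3·1 + 2·1) = (2, 10, 11)
w2 = Gw1 = (4·2 + 1·10 + (-3)·11; 3·2 + 4·10 + 3·11; 6·2 + 3·10 + 2·11) = (-15, 79, 64)
w3 = Gw2 = (-173, 463, 275)
Gw3 = (-1054, 2158, 901)
w3·Gw3 = (-173)·(-1054) + 463·2158 + 275·901 = 1429271; w3·w3 = (-173)·(-173) + 463·463 + 275·275 = 319923
λ ≈ 1429271/319923 = 4.46755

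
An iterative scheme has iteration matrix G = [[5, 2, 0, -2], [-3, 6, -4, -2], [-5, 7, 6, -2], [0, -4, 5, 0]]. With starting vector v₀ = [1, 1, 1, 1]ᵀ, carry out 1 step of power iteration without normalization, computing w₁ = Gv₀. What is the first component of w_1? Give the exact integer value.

w1 = Gv₀ = (5, -3, 6, 1)
The requested component of w1 is 5.

5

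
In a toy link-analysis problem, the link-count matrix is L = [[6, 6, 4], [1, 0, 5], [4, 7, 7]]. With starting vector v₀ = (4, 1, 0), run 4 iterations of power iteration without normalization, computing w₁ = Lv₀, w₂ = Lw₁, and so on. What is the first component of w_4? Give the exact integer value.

51786

w1 = Lv₀ = (6·4 + 6·1 + 4·0; 1·4 + 0·1 + 5·0; 4·4 + 7·1 + 7·0) = (30, 4, 23)
w2 = Lw1 = (6·30 + 6·4 + 4·23; 1·30 + 0·4 + 5·23; 4·30 + 7·4 + 7·23) = (296, 145, 309)
w3 = Lw2 = (3882, 1841, 4362)
w4 = Lw3 = (51786, 25692, 58949)
The requested component of w4 is 51786.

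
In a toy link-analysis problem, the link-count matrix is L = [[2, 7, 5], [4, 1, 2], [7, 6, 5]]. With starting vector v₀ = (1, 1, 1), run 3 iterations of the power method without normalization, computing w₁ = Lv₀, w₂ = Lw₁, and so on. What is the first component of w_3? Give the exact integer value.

2177

w1 = Lv₀ = (2·1 + 7·1 + 5·1; 4·1 + 1·1 + 2·1; 7·1 + 6·1 + 5·1) = (14, 7, 18)
w2 = Lw1 = (2·14 + 7·7 + 5·18; 4·14 + 1·7 + 2·18; 7·14 + 6·7 + 5·18) = (167, 99, 230)
w3 = Lw2 = (2177, 1227, 2913)
The requested component of w3 is 2177.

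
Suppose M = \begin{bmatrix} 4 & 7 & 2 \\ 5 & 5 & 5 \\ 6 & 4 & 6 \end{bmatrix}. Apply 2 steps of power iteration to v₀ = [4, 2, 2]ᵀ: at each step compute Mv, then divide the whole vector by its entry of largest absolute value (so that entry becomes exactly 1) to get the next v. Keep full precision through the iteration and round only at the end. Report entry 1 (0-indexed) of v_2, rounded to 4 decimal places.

Mv0 = (34.00000, 40.00000, 44.00000); divide by 44.00000 → v1 = (0.77273, 0.90909, 1.00000)
Mv1 = (11.45455, 13.40909, 14.27273); divide by 14.27273 → v2 = (0.80255, 0.93949, 1.00000)
Requested entry of v2: 590/628 = 0.9395

0.9395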